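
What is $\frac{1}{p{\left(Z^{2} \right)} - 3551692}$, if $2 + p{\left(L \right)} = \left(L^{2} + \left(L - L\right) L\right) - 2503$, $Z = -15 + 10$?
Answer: $- \frac{1}{3553572} \approx -2.8141 \cdot 10^{-7}$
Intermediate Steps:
$Z = -5$
$p{\left(L \right)} = -2505 + L^{2}$ ($p{\left(L \right)} = -2 - \left(2503 - L^{2} - \left(L - L\right) L\right) = -2 + \left(\left(L^{2} + 0 L\right) - 2503\right) = -2 + \left(\left(L^{2} + 0\right) - 2503\right) = -2 + \left(L^{2} - 2503\right) = -2 + \left(-2503 + L^{2}\right) = -2505 + L^{2}$)
$\frac{1}{p{\left(Z^{2} \right)} - 3551692} = \frac{1}{\left(-2505 + \left(\left(-5\right)^{2}\right)^{2}\right) - 3551692} = \frac{1}{\left(-2505 + 25^{2}\right) - 3551692} = \frac{1}{\left(-2505 + 625\right) - 3551692} = \frac{1}{-1880 - 3551692} = \frac{1}{-3553572} = - \frac{1}{3553572}$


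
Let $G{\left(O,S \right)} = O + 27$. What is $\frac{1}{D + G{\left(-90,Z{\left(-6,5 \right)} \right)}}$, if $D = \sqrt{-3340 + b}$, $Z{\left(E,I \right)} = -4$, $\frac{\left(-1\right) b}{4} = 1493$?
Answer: $- \frac{21}{4427} - \frac{4 i \sqrt{582}}{13281} \approx -0.0047436 - 0.0072659 i$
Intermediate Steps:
$b = -5972$ ($b = \left(-4\right) 1493 = -5972$)
$D = 4 i \sqrt{582}$ ($D = \sqrt{-3340 - 5972} = \sqrt{-9312} = 4 i \sqrt{582} \approx 96.499 i$)
$G{\left(O,S \right)} = 27 + O$
$\frac{1}{D + G{\left(-90,Z{\left(-6,5 \right)} \right)}} = \frac{1}{4 i \sqrt{582} + \left(27 - 90\right)} = \frac{1}{4 i \sqrt{582} - 63} = \frac{1}{-63 + 4 i \sqrt{582}}$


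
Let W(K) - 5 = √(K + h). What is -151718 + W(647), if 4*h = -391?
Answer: -151713 + 13*√13/2 ≈ -1.5169e+5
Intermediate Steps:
h = -391/4 (h = (¼)*(-391) = -391/4 ≈ -97.750)
W(K) = 5 + √(-391/4 + K) (W(K) = 5 + √(K - 391/4) = 5 + √(-391/4 + K))
-151718 + W(647) = -151718 + (5 + √(-391 + 4*647)/2) = -151718 + (5 + √(-391 + 2588)/2) = -151718 + (5 + √2197/2) = -151718 + (5 + (13*√13)/2) = -151718 + (5 + 13*√13/2) = -151713 + 13*√13/2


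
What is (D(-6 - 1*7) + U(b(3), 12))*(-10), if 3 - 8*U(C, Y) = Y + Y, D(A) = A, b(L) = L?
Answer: 625/4 ≈ 156.25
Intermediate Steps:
U(C, Y) = 3/8 - Y/4 (U(C, Y) = 3/8 - (Y + Y)/8 = 3/8 - Y/4)
(D(-6 - 1*7) + U(b(3), 12))*(-10) = ((-6 - 1*7) + (3/8 - 1/4*12))*(-10) = ((-6 - 7) + (3/8 - 3))*(-10) = (-13 - 21/8)*(-10) = -125/8*(-10) = 625/4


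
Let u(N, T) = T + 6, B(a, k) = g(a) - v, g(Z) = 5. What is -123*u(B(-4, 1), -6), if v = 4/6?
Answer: 0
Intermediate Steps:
v = ⅔ (v = 4*(⅙) = ⅔ ≈ 0.66667)
B(a, k) = 13/3 (B(a, k) = 5 - 1*⅔ = 5 - ⅔ = 13/3)
u(N, T) = 6 + T
-123*u(B(-4, 1), -6) = -123*(6 - 6) = -123*0 = 0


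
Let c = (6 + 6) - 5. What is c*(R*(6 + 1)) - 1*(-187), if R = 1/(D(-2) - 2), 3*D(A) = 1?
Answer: 788/5 ≈ 157.60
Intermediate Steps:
D(A) = ⅓ (D(A) = (⅓)*1 = ⅓)
c = 7 (c = 12 - 5 = 7)
R = -⅗ (R = 1/(⅓ - 2) = 1/(-5/3) = -⅗ ≈ -0.60000)
c*(R*(6 + 1)) - 1*(-187) = 7*(-3*(6 + 1)/5) - 1*(-187) = 7*(-⅗*7) + 187 = 7*(-21/5) + 187 = -147/5 + 187 = 788/5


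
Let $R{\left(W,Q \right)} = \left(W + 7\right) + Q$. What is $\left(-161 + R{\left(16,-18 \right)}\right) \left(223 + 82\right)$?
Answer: $-47580$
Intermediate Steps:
$R{\left(W,Q \right)} = 7 + Q + W$ ($R{\left(W,Q \right)} = \left(7 + W\right) + Q = 7 + Q + W$)
$\left(-161 + R{\left(16,-18 \right)}\right) \left(223 + 82\right) = \left(-161 + \left(7 - 18 + 16\right)\right) \left(223 + 82\right) = \left(-161 + 5\right) 305 = \left(-156\right) 305 = -47580$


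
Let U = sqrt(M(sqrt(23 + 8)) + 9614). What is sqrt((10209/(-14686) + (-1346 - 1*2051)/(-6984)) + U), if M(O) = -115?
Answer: sqrt(-15250658034094 + 73055516751504*sqrt(9499))/8547252 ≈ 9.8617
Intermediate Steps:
U = sqrt(9499) (U = sqrt(-115 + 9614) = sqrt(9499) ≈ 97.463)
sqrt((10209/(-14686) + (-1346 - 1*2051)/(-6984)) + U) = sqrt((10209/(-14686) + (-1346 - 1*2051)/(-6984)) + sqrt(9499)) = sqrt((10209*(-1/14686) + (-1346 - 2051)*(-1/6984)) + sqrt(9499)) = sqrt((-10209/14686 - 3397*(-1/6984)) + sqrt(9499)) = sqrt((-10209/14686 + 3397/6984) + sqrt(9499)) = sqrt(-10705657/51283512 + sqrt(9499))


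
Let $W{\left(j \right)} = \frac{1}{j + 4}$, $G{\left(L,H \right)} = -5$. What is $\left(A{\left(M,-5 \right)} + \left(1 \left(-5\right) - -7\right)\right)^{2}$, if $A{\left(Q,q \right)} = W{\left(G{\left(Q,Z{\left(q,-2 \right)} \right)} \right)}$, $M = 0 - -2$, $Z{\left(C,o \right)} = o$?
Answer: $1$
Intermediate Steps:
$M = 2$ ($M = 0 + 2 = 2$)
$W{\left(j \right)} = \frac{1}{4 + j}$
$A{\left(Q,q \right)} = -1$ ($A{\left(Q,q \right)} = \frac{1}{4 - 5} = \frac{1}{-1} = -1$)
$\left(A{\left(M,-5 \right)} + \left(1 \left(-5\right) - -7\right)\right)^{2} = \left(-1 + \left(1 \left(-5\right) - -7\right)\right)^{2} = \left(-1 + \left(-5 + 7\right)\right)^{2} = \left(-1 + 2\right)^{2} = 1^{2} = 1$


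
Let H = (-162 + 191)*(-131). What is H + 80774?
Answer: 76975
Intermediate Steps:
H = -3799 (H = 29*(-131) = -3799)
H + 80774 = -3799 + 80774 = 76975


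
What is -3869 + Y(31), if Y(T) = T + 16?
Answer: -3822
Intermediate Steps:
Y(T) = 16 + T
-3869 + Y(31) = -3869 + (16 + 31) = -3869 + 47 = -3822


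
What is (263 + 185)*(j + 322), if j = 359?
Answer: 305088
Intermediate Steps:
(263 + 185)*(j + 322) = (263 + 185)*(359 + 322) = 448*681 = 305088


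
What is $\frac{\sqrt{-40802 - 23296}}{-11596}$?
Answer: $- \frac{3 i \sqrt{7122}}{11596} \approx - 0.021833 i$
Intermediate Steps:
$\frac{\sqrt{-40802 - 23296}}{-11596} = \sqrt{-40802 - 23296} \left(- \frac{1}{11596}\right) = \sqrt{-64098} \left(- \frac{1}{11596}\right) = 3 i \sqrt{7122} \left(- \frac{1}{11596}\right) = - \frac{3 i \sqrt{7122}}{11596}$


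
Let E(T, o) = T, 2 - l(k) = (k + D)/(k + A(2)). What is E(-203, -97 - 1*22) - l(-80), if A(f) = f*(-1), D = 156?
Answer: -8443/41 ≈ -205.93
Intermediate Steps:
A(f) = -f
l(k) = 2 - (156 + k)/(-2 + k) (l(k) = 2 - (k + 156)/(k - 1*2) = 2 - (156 + k)/(k - 2) = 2 - (156 + k)/(-2 + k))
E(-203, -97 - 1*22) - l(-80) = -203 - (-160 - 80)/(-2 - 80) = -203 - (-240)/(-82) = -203 - (-1)*(-240)/82 = -203 - 1*120/41 = -203 - 120/41 = -8443/41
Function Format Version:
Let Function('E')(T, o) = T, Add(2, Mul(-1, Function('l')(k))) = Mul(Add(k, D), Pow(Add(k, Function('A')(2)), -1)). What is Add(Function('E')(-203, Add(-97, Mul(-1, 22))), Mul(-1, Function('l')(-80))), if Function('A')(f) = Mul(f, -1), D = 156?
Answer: Rational(-8443, 41) ≈ -205.93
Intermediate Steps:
Function('A')(f) = Mul(-1, f)
Function('l')(k) = Add(2, Mul(-1, Pow(Add(-2, k), -1), Add(156, k))) (Function('l')(k) = Add(2, Mul(-1, Mul(Add(k, 156), Pow(Add(k, Mul(-1, 2)), -1)))) = Add(2, Mul(-1, Mul(Add(156, k), Pow(Add(k, -2), -1)))) = Add(2, Mul(-1, Mul(Add(156, k), Pow(Add(-2, k), -1)))) = Add(2, Mul(-1, Mul(Pow(Add(-2, k), -1), Add(156, k)))) = Add(2, Mul(-1, Pow(Add(-2, k), -1), Add(156, k))))
Add(Function('E')(-203, Add(-97, Mul(-1, 22))), Mul(-1, Function('l')(-80))) = Add(-203, Mul(-1, Mul(Pow(Add(-2, -80), -1), Add(-160, -80)))) = Add(-203, Mul(-1, Mul(Pow(-82, -1), -240))) = Add(-203, Mul(-1, Mul(Rational(-1, 82), -240))) = Add(-203, Mul(-1, Rational(120, 41))) = Add(-203, Rational(-120, 41)) = Rational(-8443, 41)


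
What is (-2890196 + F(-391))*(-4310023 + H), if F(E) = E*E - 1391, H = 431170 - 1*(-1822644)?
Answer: 5631351925554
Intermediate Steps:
H = 2253814 (H = 431170 + 1822644 = 2253814)
F(E) = -1391 + E**2 (F(E) = E**2 - 1391 = -1391 + E**2)
(-2890196 + F(-391))*(-4310023 + H) = (-2890196 + (-1391 + (-391)**2))*(-4310023 + 2253814) = (-2890196 + (-1391 + 152881))*(-2056209) = (-2890196 + 151490)*(-2056209) = -2738706*(-2056209) = 5631351925554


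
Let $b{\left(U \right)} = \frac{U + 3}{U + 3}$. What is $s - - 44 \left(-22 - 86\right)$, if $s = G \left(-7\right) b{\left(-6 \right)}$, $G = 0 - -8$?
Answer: $-4808$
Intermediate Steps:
$G = 8$ ($G = 0 + 8 = 8$)
$b{\left(U \right)} = 1$ ($b{\left(U \right)} = \frac{3 + U}{3 + U} = 1$)
$s = -56$ ($s = 8 \left(-7\right) 1 = \left(-56\right) 1 = -56$)
$s - - 44 \left(-22 - 86\right) = -56 - - 44 \left(-22 - 86\right) = -56 - \left(-44\right) \left(-108\right) = -56 - 4752 = -4808$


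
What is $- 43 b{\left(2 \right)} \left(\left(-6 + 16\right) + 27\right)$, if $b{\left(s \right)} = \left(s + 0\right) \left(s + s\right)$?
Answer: $-12728$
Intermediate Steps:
$b{\left(s \right)} = 2 s^{2}$ ($b{\left(s \right)} = s 2 s = 2 s^{2}$)
$- 43 b{\left(2 \right)} \left(\left(-6 + 16\right) + 27\right) = - 43 \cdot 2 \cdot 2^{2} \left(\left(-6 + 16\right) + 27\right) = - 43 \cdot 2 \cdot 4 \left(10 + 27\right) = \left(-43\right) 8 \cdot 37 = \left(-344\right) 37 = -12728$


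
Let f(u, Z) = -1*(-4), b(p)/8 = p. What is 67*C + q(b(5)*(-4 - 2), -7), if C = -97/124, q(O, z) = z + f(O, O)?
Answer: -6871/124 ≈ -55.411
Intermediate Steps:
b(p) = 8*p
f(u, Z) = 4
q(O, z) = 4 + z (q(O, z) = z + 4 = 4 + z)
C = -97/124 (C = -97*1/124 = -97/124 ≈ -0.78226)
67*C + q(b(5)*(-4 - 2), -7) = 67*(-97/124) + (4 - 7) = -6499/124 - 3 = -6871/124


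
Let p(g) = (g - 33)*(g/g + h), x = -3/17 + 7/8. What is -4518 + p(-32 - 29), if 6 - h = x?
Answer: -347503/68 ≈ -5110.3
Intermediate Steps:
x = 95/136 (x = -3*1/17 + 7*(⅛) = -3/17 + 7/8 = 95/136 ≈ 0.69853)
h = 721/136 (h = 6 - 1*95/136 = 6 - 95/136 = 721/136 ≈ 5.3015)
p(g) = -28281/136 + 857*g/136 (p(g) = (g - 33)*(g/g + 721/136) = (-33 + g)*(1 + 721/136) = (-33 + g)*(857/136) = -28281/136 + 857*g/136)
-4518 + p(-32 - 29) = -4518 + (-28281/136 + 857*(-32 - 29)/136) = -4518 + (-28281/136 + (857/136)*(-61)) = -4518 + (-28281/136 - 52277/136) = -4518 - 40279/68 = -347503/68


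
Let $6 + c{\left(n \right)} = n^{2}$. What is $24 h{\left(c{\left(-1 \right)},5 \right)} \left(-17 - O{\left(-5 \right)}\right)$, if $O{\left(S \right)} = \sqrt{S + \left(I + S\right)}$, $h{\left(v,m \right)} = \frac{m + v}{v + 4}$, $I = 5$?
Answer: $0$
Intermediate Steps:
$c{\left(n \right)} = -6 + n^{2}$
$h{\left(v,m \right)} = \frac{m + v}{4 + v}$
$O{\left(S \right)} = \sqrt{5 + 2 S}$ ($O{\left(S \right)} = \sqrt{S + \left(5 + S\right)} = \sqrt{5 + 2 S}$)
$24 h{\left(c{\left(-1 \right)},5 \right)} \left(-17 - O{\left(-5 \right)}\right) = 24 \frac{5 - \left(6 - \left(-1\right)^{2}\right)}{4 - \left(6 - \left(-1\right)^{2}\right)} \left(-17 - \sqrt{5 + 2 \left(-5\right)}\right) = 24 \frac{5 + \left(-6 + 1\right)}{4 + \left(-6 + 1\right)} \left(-17 - \sqrt{5 - 10}\right) = 24 \frac{5 - 5}{4 - 5} \left(-17 - \sqrt{-5}\right) = 24 \frac{1}{-1} \cdot 0 \left(-17 - i \sqrt{5}\right) = 24 \left(\left(-1\right) 0\right) \left(-17 - i \sqrt{5}\right) = 24 \cdot 0 \left(-17 - i \sqrt{5}\right) = 0 \left(-17 - i \sqrt{5}\right) = 0$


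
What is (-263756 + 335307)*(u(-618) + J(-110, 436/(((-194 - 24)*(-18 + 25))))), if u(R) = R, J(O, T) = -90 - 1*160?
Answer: -62106268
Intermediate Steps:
J(O, T) = -250 (J(O, T) = -90 - 160 = -250)
(-263756 + 335307)*(u(-618) + J(-110, 436/(((-194 - 24)*(-18 + 25))))) = (-263756 + 335307)*(-618 - 250) = 71551*(-868) = -62106268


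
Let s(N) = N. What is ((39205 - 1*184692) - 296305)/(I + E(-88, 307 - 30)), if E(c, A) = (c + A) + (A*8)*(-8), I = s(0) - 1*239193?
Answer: 110448/64183 ≈ 1.7208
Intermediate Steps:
I = -239193 (I = 0 - 1*239193 = 0 - 239193 = -239193)
E(c, A) = c - 63*A (E(c, A) = (A + c) + (8*A)*(-8) = (A + c) - 64*A = c - 63*A)
((39205 - 1*184692) - 296305)/(I + E(-88, 307 - 30)) = ((39205 - 1*184692) - 296305)/(-239193 + (-88 - 63*(307 - 30))) = ((39205 - 184692) - 296305)/(-239193 + (-88 - 63*277)) = (-145487 - 296305)/(-239193 + (-88 - 17451)) = -441792/(-239193 - 17539) = -441792/(-256732) = -441792*(-1/256732) = 110448/64183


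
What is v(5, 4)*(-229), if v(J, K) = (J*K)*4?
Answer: -18320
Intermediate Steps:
v(J, K) = 4*J*K
v(5, 4)*(-229) = (4*5*4)*(-229) = 80*(-229) = -18320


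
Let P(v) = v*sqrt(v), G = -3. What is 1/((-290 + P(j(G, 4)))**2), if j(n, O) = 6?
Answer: 21079/1759131364 + 435*sqrt(6)/879565682 ≈ 1.3194e-5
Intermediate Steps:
P(v) = v**(3/2)
1/((-290 + P(j(G, 4)))**2) = 1/((-290 + 6**(3/2))**2) = 1/((-290 + 6*sqrt(6))**2) = (-290 + 6*sqrt(6))**(-2)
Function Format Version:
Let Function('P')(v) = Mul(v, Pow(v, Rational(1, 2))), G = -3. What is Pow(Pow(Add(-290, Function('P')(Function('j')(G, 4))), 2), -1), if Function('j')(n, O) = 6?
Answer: Add(Rational(21079, 1759131364), Mul(Rational(435, 879565682), Pow(6, Rational(1, 2)))) ≈ 1.3194e-5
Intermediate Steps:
Function('P')(v) = Pow(v, Rational(3, 2))
Pow(Pow(Add(-290, Function('P')(Function('j')(G, 4))), 2), -1) = Pow(Pow(Add(-290, Pow(6, Rational(3, 2))), 2), -1) = Pow(Pow(Add(-290, Mul(6, Pow(6, Rational(1, 2)))), 2), -1) = Pow(Add(-290, Mul(6, Pow(6, Rational(1, 2)))), -2)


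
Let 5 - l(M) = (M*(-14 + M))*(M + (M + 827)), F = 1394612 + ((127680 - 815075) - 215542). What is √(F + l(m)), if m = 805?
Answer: I*√1551280255 ≈ 39386.0*I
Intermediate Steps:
F = 491675 (F = 1394612 + (-687395 - 215542) = 1394612 - 902937 = 491675)
l(M) = 5 - M*(-14 + M)*(827 + 2*M) (l(M) = 5 - M*(-14 + M)*(M + (M + 827)) = 5 - M*(-14 + M)*(M + (827 + M)) = 5 - M*(-14 + M)*(827 + 2*M))
√(F + l(m)) = √(491675 + (5 - 799*805² - 2*805³ + 11578*805)) = √(491675 + (5 - 799*648025 - 2*521660125 + 9320290)) = √(491675 + (5 - 517771975 - 1043320250 + 9320290)) = √(491675 - 1551771930) = √(-1551280255) = I*√1551280255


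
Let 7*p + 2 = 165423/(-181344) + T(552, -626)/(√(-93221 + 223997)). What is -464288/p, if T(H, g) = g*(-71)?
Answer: -565339664279537021952/901769097890041565 - 131953848793861799936*√32694/901769097890041565 ≈ -27085.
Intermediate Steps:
T(H, g) = -71*g
p = -176037/423136 + 22223*√32694/228858 (p = -2/7 + (165423/(-181344) + (-71*(-626))/(√(-93221 + 223997)))/7 = -2/7 + (165423*(-1/181344) + 44446/(√130776))/7 = -2/7 + (-55141/60448 + 44446/((2*√32694)))/7 = -2/7 + (-55141/60448 + 44446*(√32694/65388))/7 = -2/7 + (-55141/60448 + 22223*√32694/32694)/7 = -2/7 + (-55141/423136 + 22223*√32694/228858) = -176037/423136 + 22223*√32694/228858 ≈ 17.142)
-464288/p = -464288/(-176037/423136 + 22223*√32694/228858)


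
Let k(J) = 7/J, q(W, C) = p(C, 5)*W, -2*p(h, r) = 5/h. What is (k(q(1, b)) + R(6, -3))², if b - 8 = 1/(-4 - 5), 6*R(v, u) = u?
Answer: 4133089/8100 ≈ 510.26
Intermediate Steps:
p(h, r) = -5/(2*h)
R(v, u) = u/6
b = 71/9 (b = 8 + 1/(-4 - 5) = 8 + 1/(-9) = 8 - ⅑ = 71/9 ≈ 7.8889)
q(W, C) = -5*W/(2*C) (q(W, C) = (-5/(2*C))*W = -5*W/(2*C))
(k(q(1, b)) + R(6, -3))² = (7/((-5/2*1/71/9)) + (⅙)*(-3))² = (7/((-5/2*1*9/71)) - ½)² = (7/(-45/142) - ½)² = (7*(-142/45) - ½)² = (-994/45 - ½)² = (-2033/90)² = 4133089/8100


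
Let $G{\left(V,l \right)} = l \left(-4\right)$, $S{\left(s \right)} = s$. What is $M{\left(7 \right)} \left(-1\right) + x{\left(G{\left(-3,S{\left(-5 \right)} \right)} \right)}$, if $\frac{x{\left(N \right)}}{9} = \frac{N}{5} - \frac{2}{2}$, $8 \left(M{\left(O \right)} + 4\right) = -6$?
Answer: $\frac{127}{4} \approx 31.75$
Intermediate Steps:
$G{\left(V,l \right)} = - 4 l$
$M{\left(O \right)} = - \frac{19}{4}$ ($M{\left(O \right)} = -4 + \frac{1}{8} \left(-6\right) = -4 - \frac{3}{4} = - \frac{19}{4}$)
$x{\left(N \right)} = -9 + \frac{9 N}{5}$ ($x{\left(N \right)} = 9 \left(\frac{N}{5} - \frac{2}{2}\right) = 9 \left(N \frac{1}{5} - 1\right) = 9 \left(\frac{N}{5} - 1\right) = 9 \left(-1 + \frac{N}{5}\right) = -9 + \frac{9 N}{5}$)
$M{\left(7 \right)} \left(-1\right) + x{\left(G{\left(-3,S{\left(-5 \right)} \right)} \right)} = \left(- \frac{19}{4}\right) \left(-1\right) - \left(9 - \frac{9 \left(\left(-4\right) \left(-5\right)\right)}{5}\right) = \frac{19}{4} + \left(-9 + \frac{9}{5} \cdot 20\right) = \frac{19}{4} + \left(-9 + 36\right) = \frac{19}{4} + 27 = \frac{127}{4}$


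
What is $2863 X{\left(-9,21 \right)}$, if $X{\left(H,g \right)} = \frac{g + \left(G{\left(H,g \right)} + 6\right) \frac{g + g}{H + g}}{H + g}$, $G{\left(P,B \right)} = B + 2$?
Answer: $\frac{701435}{24} \approx 29226.0$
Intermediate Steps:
$G{\left(P,B \right)} = 2 + B$
$X{\left(H,g \right)} = \frac{g + \frac{2 g \left(8 + g\right)}{H + g}}{H + g}$ ($X{\left(H,g \right)} = \frac{g + \left(\left(2 + g\right) + 6\right) \frac{g + g}{H + g}}{H + g} = \frac{g + \left(8 + g\right) \frac{2 g}{H + g}}{H + g} = \frac{g + \frac{2 g \left(8 + g\right)}{H + g}}{H + g}$)
$2863 X{\left(-9,21 \right)} = 2863 \frac{21 \left(16 - 9 + 3 \cdot 21\right)}{\left(-9 + 21\right)^{2}} = 2863 \frac{21 \left(16 - 9 + 63\right)}{144} = 2863 \cdot 21 \cdot \frac{1}{144} \cdot 70 = 2863 \cdot \frac{245}{24} = \frac{701435}{24}$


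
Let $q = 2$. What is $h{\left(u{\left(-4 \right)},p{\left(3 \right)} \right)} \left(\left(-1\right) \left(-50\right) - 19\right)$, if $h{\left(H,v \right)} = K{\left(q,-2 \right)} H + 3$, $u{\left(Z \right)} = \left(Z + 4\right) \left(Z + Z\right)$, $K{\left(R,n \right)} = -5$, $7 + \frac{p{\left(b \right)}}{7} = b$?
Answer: $93$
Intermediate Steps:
$p{\left(b \right)} = -49 + 7 b$
$u{\left(Z \right)} = 2 Z \left(4 + Z\right)$ ($u{\left(Z \right)} = \left(4 + Z\right) 2 Z = 2 Z \left(4 + Z\right)$)
$h{\left(H,v \right)} = 3 - 5 H$ ($h{\left(H,v \right)} = - 5 H + 3 = 3 - 5 H$)
$h{\left(u{\left(-4 \right)},p{\left(3 \right)} \right)} \left(\left(-1\right) \left(-50\right) - 19\right) = \left(3 - 5 \cdot 2 \left(-4\right) \left(4 - 4\right)\right) \left(\left(-1\right) \left(-50\right) - 19\right) = \left(3 - 5 \cdot 2 \left(-4\right) 0\right) \left(50 - 19\right) = \left(3 - 0\right) 31 = \left(3 + 0\right) 31 = 3 \cdot 31 = 93$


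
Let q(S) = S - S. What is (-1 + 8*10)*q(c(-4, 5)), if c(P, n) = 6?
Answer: 0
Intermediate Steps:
q(S) = 0
(-1 + 8*10)*q(c(-4, 5)) = (-1 + 8*10)*0 = (-1 + 80)*0 = 79*0 = 0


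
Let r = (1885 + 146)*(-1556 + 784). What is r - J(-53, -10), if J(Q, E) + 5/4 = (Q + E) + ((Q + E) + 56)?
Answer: -6271443/4 ≈ -1.5679e+6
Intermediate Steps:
J(Q, E) = 219/4 + 2*E + 2*Q (J(Q, E) = -5/4 + ((Q + E) + ((Q + E) + 56)) = -5/4 + ((E + Q) + ((E + Q) + 56)) = -5/4 + ((E + Q) + (56 + E + Q)) = -5/4 + (56 + 2*E + 2*Q) = 219/4 + 2*E + 2*Q)
r = -1567932 (r = 2031*(-772) = -1567932)
r - J(-53, -10) = -1567932 - (219/4 + 2*(-10) + 2*(-53)) = -1567932 - (219/4 - 20 - 106) = -1567932 - 1*(-285/4) = -1567932 + 285/4 = -6271443/4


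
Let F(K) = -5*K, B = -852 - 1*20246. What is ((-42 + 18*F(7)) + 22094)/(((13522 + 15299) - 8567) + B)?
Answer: -10711/422 ≈ -25.382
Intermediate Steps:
B = -21098 (B = -852 - 20246 = -21098)
((-42 + 18*F(7)) + 22094)/(((13522 + 15299) - 8567) + B) = ((-42 + 18*(-5*7)) + 22094)/(((13522 + 15299) - 8567) - 21098) = ((-42 + 18*(-35)) + 22094)/((28821 - 8567) - 21098) = ((-42 - 630) + 22094)/(20254 - 21098) = (-672 + 22094)/(-844) = 21422*(-1/844) = -10711/422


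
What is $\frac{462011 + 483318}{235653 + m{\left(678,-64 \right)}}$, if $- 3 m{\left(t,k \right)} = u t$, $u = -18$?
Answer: $\frac{945329}{239721} \approx 3.9435$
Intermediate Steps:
$m{\left(t,k \right)} = 6 t$ ($m{\left(t,k \right)} = - \frac{\left(-18\right) t}{3} = 6 t$)
$\frac{462011 + 483318}{235653 + m{\left(678,-64 \right)}} = \frac{462011 + 483318}{235653 + 6 \cdot 678} = \frac{945329}{235653 + 4068} = \frac{945329}{239721}$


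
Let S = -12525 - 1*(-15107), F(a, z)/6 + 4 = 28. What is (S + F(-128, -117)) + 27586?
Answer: 30312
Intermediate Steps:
F(a, z) = 144 (F(a, z) = -24 + 6*28 = -24 + 168 = 144)
S = 2582 (S = -12525 + 15107 = 2582)
(S + F(-128, -117)) + 27586 = (2582 + 144) + 27586 = 2726 + 27586 = 30312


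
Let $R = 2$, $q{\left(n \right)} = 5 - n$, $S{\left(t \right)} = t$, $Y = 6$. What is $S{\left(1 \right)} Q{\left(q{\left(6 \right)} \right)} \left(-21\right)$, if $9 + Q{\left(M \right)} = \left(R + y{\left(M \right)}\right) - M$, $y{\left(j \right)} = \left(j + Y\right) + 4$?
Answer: $-63$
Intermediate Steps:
$y{\left(j \right)} = 10 + j$ ($y{\left(j \right)} = \left(j + 6\right) + 4 = \left(6 + j\right) + 4 = 10 + j$)
$Q{\left(M \right)} = 3$ ($Q{\left(M \right)} = -9 + \left(\left(2 + \left(10 + M\right)\right) - M\right) = -9 + \left(\left(12 + M\right) - M\right) = -9 + 12 = 3$)
$S{\left(1 \right)} Q{\left(q{\left(6 \right)} \right)} \left(-21\right) = 1 \cdot 3 \left(-21\right) = 3 \left(-21\right) = -63$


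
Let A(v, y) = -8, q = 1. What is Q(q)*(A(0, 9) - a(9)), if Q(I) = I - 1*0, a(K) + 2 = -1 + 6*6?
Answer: -41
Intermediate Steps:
a(K) = 33 (a(K) = -2 + (-1 + 6*6) = -2 + (-1 + 36) = -2 + 35 = 33)
Q(I) = I (Q(I) = I + 0 = I)
Q(q)*(A(0, 9) - a(9)) = 1*(-8 - 1*33) = 1*(-8 - 33) = 1*(-41) = -41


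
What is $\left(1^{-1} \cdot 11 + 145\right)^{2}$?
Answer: $24336$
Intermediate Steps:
$\left(1^{-1} \cdot 11 + 145\right)^{2} = \left(1 \cdot 11 + 145\right)^{2} = \left(11 + 145\right)^{2} = 156^{2} = 24336$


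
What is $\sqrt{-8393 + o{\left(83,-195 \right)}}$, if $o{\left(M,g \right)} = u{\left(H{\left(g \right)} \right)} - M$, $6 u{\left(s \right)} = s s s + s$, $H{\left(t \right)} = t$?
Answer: $i \sqrt{1244321} \approx 1115.5 i$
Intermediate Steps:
$u{\left(s \right)} = \frac{s}{6} + \frac{s^{3}}{6}$ ($u{\left(s \right)} = \frac{s s s + s}{6} = \frac{s s^{2} + s}{6} = \frac{s^{3} + s}{6} = \frac{s + s^{3}}{6} = \frac{s}{6} + \frac{s^{3}}{6}$)
$o{\left(M,g \right)} = - M + \frac{g \left(1 + g^{2}\right)}{6}$ ($o{\left(M,g \right)} = \frac{g \left(1 + g^{2}\right)}{6} - M = - M + \frac{g \left(1 + g^{2}\right)}{6}$)
$\sqrt{-8393 + o{\left(83,-195 \right)}} = \sqrt{-8393 + \left(\left(-1\right) 83 + \frac{1}{6} \left(-195\right) + \frac{\left(-195\right)^{3}}{6}\right)} = \sqrt{-8393 - 1235928} = \sqrt{-1244321} = i \sqrt{1244321}$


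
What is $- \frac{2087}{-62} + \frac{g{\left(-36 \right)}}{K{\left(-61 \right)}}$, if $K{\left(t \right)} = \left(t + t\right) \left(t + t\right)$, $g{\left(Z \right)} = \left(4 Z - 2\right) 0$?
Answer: $\frac{2087}{62} \approx 33.661$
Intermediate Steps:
$g{\left(Z \right)} = 0$ ($g{\left(Z \right)} = \left(-2 + 4 Z\right) 0 = 0$)
$K{\left(t \right)} = 4 t^{2}$ ($K{\left(t \right)} = 2 t 2 t = 4 t^{2}$)
$- \frac{2087}{-62} + \frac{g{\left(-36 \right)}}{K{\left(-61 \right)}} = - \frac{2087}{-62} + \frac{0}{4 \left(-61\right)^{2}} = \left(-2087\right) \left(- \frac{1}{62}\right) + \frac{0}{4 \cdot 3721} = \frac{2087}{62} + \frac{0}{14884} = \frac{2087}{62} + 0 \cdot \frac{1}{14884} = \frac{2087}{62} + 0 = \frac{2087}{62}$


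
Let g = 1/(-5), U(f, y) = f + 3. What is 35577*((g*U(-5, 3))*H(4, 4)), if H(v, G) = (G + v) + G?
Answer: 853848/5 ≈ 1.7077e+5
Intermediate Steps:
U(f, y) = 3 + f
H(v, G) = v + 2*G
g = -⅕ ≈ -0.20000
35577*((g*U(-5, 3))*H(4, 4)) = 35577*((-(3 - 5)/5)*(4 + 2*4)) = 35577*((-⅕*(-2))*(4 + 8)) = 35577*((⅖)*12) = 35577*(24/5) = 853848/5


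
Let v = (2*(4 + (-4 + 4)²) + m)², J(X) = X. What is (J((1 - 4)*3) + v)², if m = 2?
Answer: 8281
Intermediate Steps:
v = 100 (v = (2*(4 + (-4 + 4)²) + 2)² = (2*(4 + 0²) + 2)² = (2*(4 + 0) + 2)² = (2*4 + 2)² = (8 + 2)² = 10² = 100)
(J((1 - 4)*3) + v)² = ((1 - 4)*3 + 100)² = (-3*3 + 100)² = (-9 + 100)² = 91² = 8281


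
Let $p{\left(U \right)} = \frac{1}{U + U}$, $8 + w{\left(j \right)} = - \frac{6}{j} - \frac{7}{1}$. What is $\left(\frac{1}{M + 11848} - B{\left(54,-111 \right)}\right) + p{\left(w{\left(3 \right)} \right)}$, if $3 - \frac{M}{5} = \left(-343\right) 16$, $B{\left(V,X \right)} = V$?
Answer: $- \frac{72199577}{1336302} \approx -54.029$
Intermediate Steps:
$M = 27455$ ($M = 15 - 5 \left(\left(-343\right) 16\right) = 15 - -27440 = 15 + 27440 = 27455$)
$w{\left(j \right)} = -15 - \frac{6}{j}$ ($w{\left(j \right)} = -8 - \left(7 + \frac{6}{j}\right) = -15 - \frac{6}{j}$)
$p{\left(U \right)} = \frac{1}{2 U}$
$\left(\frac{1}{M + 11848} - B{\left(54,-111 \right)}\right) + p{\left(w{\left(3 \right)} \right)} = \left(\frac{1}{27455 + 11848} - 54\right) + \frac{1}{2 \left(-15 - \frac{6}{3}\right)} = \left(\frac{1}{39303} - 54\right) + \frac{1}{2 \left(-15 - 2\right)} = - \frac{2122361}{39303} + \frac{1}{2 \left(-17\right)} = - \frac{2122361}{39303} + \frac{1}{2} \left(- \frac{1}{17}\right) = - \frac{2122361}{39303} - \frac{1}{34} = - \frac{72199577}{1336302}$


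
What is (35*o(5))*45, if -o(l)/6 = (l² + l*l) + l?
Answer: -519750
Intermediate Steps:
o(l) = -12*l² - 6*l (o(l) = -6*((l² + l*l) + l) = -6*((l² + l²) + l) = -6*(2*l² + l) = -6*(l + 2*l²) = -12*l² - 6*l)
(35*o(5))*45 = (35*(-6*5*(1 + 2*5)))*45 = (35*(-6*5*(1 + 10)))*45 = (35*(-6*5*11))*45 = (35*(-330))*45 = -11550*45 = -519750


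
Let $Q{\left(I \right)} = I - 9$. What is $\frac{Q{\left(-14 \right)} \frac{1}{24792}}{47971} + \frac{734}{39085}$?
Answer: $\frac{872943122533}{46483674495720} \approx 0.01878$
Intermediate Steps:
$Q{\left(I \right)} = -9 + I$
$\frac{Q{\left(-14 \right)} \frac{1}{24792}}{47971} + \frac{734}{39085} = \frac{\left(-9 - 14\right) \frac{1}{24792}}{47971} + \frac{734}{39085} = \left(-23\right) \frac{1}{24792} \cdot \frac{1}{47971} + 734 \cdot \frac{1}{39085} = \left(- \frac{23}{24792}\right) \frac{1}{47971} + \frac{734}{39085} = - \frac{23}{1189297032} + \frac{734}{39085} = \frac{872943122533}{46483674495720}$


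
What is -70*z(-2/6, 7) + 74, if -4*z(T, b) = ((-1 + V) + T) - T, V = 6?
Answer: 323/2 ≈ 161.50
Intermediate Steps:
z(T, b) = -5/4 (z(T, b) = -(((-1 + 6) + T) - T)/4 = -((5 + T) - T)/4 = -¼*5 = -5/4)
-70*z(-2/6, 7) + 74 = -70*(-5/4) + 74 = 175/2 + 74 = 323/2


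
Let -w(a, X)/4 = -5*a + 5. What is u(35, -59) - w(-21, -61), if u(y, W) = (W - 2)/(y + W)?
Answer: 10621/24 ≈ 442.54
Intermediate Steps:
w(a, X) = -20 + 20*a (w(a, X) = -4*(-5*a + 5) = -4*(5 - 5*a) = -20 + 20*a)
u(y, W) = (-2 + W)/(W + y)
u(35, -59) - w(-21, -61) = (-2 - 59)/(-59 + 35) - (-20 + 20*(-21)) = -61/(-24) - (-20 - 420) = -1/24*(-61) - 1*(-440) = 61/24 + 440 = 10621/24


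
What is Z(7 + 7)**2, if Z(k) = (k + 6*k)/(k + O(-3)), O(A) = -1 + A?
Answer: 2401/25 ≈ 96.040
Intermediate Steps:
Z(k) = 7*k/(-4 + k) (Z(k) = (k + 6*k)/(k + (-1 - 3)) = (7*k)/(k - 4) = (7*k)/(-4 + k) = 7*k/(-4 + k))
Z(7 + 7)**2 = (7*(7 + 7)/(-4 + (7 + 7)))**2 = (7*14/(-4 + 14))**2 = (7*14/10)**2 = (7*14*(1/10))**2 = (49/5)**2 = 2401/25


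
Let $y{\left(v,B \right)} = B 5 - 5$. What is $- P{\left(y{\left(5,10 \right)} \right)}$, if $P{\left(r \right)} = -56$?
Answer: $56$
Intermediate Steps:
$y{\left(v,B \right)} = -5 + 5 B$ ($y{\left(v,B \right)} = 5 B - 5 = -5 + 5 B$)
$- P{\left(y{\left(5,10 \right)} \right)} = \left(-1\right) \left(-56\right) = 56$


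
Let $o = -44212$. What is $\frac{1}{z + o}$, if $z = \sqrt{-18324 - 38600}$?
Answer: $- \frac{1579}{69812781} - \frac{i \sqrt{14231}}{977378934} \approx -2.2618 \cdot 10^{-5} - 1.2205 \cdot 10^{-7} i$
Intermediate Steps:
$z = 2 i \sqrt{14231}$ ($z = \sqrt{-56924} = 2 i \sqrt{14231} \approx 238.59 i$)
$\frac{1}{z + o} = \frac{1}{2 i \sqrt{14231} - 44212} = \frac{1}{-44212 + 2 i \sqrt{14231}}$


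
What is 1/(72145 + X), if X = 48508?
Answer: 1/120653 ≈ 8.2882e-6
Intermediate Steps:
1/(72145 + X) = 1/(72145 + 48508) = 1/120653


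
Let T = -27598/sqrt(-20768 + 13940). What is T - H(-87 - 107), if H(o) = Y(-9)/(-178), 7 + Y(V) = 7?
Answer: 13799*I*sqrt(1707)/1707 ≈ 333.99*I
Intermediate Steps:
Y(V) = 0 (Y(V) = -7 + 7 = 0)
H(o) = 0 (H(o) = 0/(-178) = 0*(-1/178) = 0)
T = 13799*I*sqrt(1707)/1707 (T = -27598*(-I*sqrt(1707)/3414) = -(-13799)*I*sqrt(1707)/1707 = 13799*I*sqrt(1707)/1707 ≈ 333.99*I)
T - H(-87 - 107) = 13799*I*sqrt(1707)/1707 - 1*0 = 13799*I*sqrt(1707)/1707 + 0 = 13799*I*sqrt(1707)/1707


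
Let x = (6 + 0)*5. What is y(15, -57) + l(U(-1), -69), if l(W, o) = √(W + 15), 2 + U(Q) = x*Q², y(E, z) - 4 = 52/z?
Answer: 176/57 + √43 ≈ 9.6452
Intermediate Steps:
y(E, z) = 4 + 52/z
x = 30 (x = 6*5 = 30)
U(Q) = -2 + 30*Q²
l(W, o) = √(15 + W)
y(15, -57) + l(U(-1), -69) = (4 + 52/(-57)) + √(15 + (-2 + 30*(-1)²)) = (4 + 52*(-1/57)) + √(15 + (-2 + 30*1)) = (4 - 52/57) + √(15 + (-2 + 30)) = 176/57 + √(15 + 28) = 176/57 + √43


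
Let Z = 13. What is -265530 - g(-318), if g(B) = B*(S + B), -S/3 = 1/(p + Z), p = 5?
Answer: -366707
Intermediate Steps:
S = -⅙ (S = -3/(5 + 13) = -3/18 = -3*1/18 = -⅙ ≈ -0.16667)
g(B) = B*(-⅙ + B)
-265530 - g(-318) = -265530 - (-318)*(-⅙ - 318) = -265530 - (-318)*(-1909)/6 = -265530 - 1*101177 = -265530 - 101177 = -366707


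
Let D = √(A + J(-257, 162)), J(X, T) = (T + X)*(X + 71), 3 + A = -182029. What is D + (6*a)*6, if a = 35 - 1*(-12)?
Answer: 1692 + I*√164362 ≈ 1692.0 + 405.42*I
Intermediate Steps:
A = -182032 (A = -3 - 182029 = -182032)
a = 47 (a = 35 + 12 = 47)
J(X, T) = (71 + X)*(T + X) (J(X, T) = (T + X)*(71 + X) = (71 + X)*(T + X))
D = I*√164362 (D = √(-182032 + ((-257)² + 71*162 + 71*(-257) + 162*(-257))) = √(-182032 + (66049 + 11502 - 18247 - 41634)) = √(-182032 + 17670) = √(-164362) = I*√164362 ≈ 405.42*I)
D + (6*a)*6 = I*√164362 + (6*47)*6 = I*√164362 + 282*6 = I*√164362 + 1692 = 1692 + I*√164362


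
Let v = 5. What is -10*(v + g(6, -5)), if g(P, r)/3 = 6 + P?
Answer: -410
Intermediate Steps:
g(P, r) = 18 + 3*P (g(P, r) = 3*(6 + P) = 18 + 3*P)
-10*(v + g(6, -5)) = -10*(5 + (18 + 3*6)) = -10*(5 + (18 + 18)) = -10*(5 + 36) = -10*41 = -410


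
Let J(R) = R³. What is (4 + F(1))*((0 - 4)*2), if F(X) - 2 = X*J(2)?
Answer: -112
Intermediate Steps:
F(X) = 2 + 8*X (F(X) = 2 + X*2³ = 2 + X*8 = 2 + 8*X)
(4 + F(1))*((0 - 4)*2) = (4 + (2 + 8*1))*((0 - 4)*2) = (4 + (2 + 8))*(-4*2) = (4 + 10)*(-8) = 14*(-8) = -112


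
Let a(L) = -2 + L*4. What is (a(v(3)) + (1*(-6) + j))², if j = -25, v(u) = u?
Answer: 441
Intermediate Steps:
a(L) = -2 + 4*L
(a(v(3)) + (1*(-6) + j))² = ((-2 + 4*3) + (1*(-6) - 25))² = ((-2 + 12) + (-6 - 25))² = (10 - 31)² = (-21)² = 441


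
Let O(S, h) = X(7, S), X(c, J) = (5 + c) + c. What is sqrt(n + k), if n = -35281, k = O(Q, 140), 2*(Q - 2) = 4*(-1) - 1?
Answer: 3*I*sqrt(3918) ≈ 187.78*I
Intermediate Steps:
X(c, J) = 5 + 2*c
Q = -1/2 (Q = 2 + (4*(-1) - 1)/2 = 2 + (-4 - 1)/2 = 2 + (1/2)*(-5) = 2 - 5/2 = -1/2 ≈ -0.50000)
O(S, h) = 19 (O(S, h) = 5 + 2*7 = 5 + 14 = 19)
k = 19
sqrt(n + k) = sqrt(-35281 + 19) = sqrt(-35262) = 3*I*sqrt(3918)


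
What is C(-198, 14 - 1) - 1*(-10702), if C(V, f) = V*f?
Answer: 8128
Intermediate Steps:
C(-198, 14 - 1) - 1*(-10702) = -198*(14 - 1) - 1*(-10702) = -198*13 + 10702 = -2574 + 10702 = 8128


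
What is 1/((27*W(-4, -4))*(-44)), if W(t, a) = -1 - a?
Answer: -1/3564 ≈ -0.00028058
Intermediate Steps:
1/((27*W(-4, -4))*(-44)) = 1/((27*(-1 - 1*(-4)))*(-44)) = 1/((27*(-1 + 4))*(-44)) = 1/((27*3)*(-44)) = 1/(81*(-44)) = 1/(-3564) = -1/3564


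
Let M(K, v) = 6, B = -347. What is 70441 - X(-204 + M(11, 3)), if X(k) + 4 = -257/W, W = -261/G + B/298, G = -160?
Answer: 790109285/11129 ≈ 70996.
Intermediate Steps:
W = 11129/23840 (W = -261/(-160) - 347/298 = -261*(-1/160) - 347*1/298 = 261/160 - 347/298 = 11129/23840 ≈ 0.46682)
X(k) = -6171396/11129 (X(k) = -4 - 257/11129/23840 = -4 - 257*23840/11129 = -4 - 6126880/11129 = -6171396/11129)
70441 - X(-204 + M(11, 3)) = 70441 - 1*(-6171396/11129) = 70441 + 6171396/11129 = 790109285/11129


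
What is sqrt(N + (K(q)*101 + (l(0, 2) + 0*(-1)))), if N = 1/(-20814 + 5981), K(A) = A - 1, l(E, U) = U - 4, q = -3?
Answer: I*sqrt(89327277767)/14833 ≈ 20.149*I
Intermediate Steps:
l(E, U) = -4 + U
K(A) = -1 + A
N = -1/14833 (N = 1/(-14833) = -1/14833 ≈ -6.7417e-5)
sqrt(N + (K(q)*101 + (l(0, 2) + 0*(-1)))) = sqrt(-1/14833 + ((-1 - 3)*101 + ((-4 + 2) + 0*(-1)))) = sqrt(-1/14833 + (-4*101 + (-2 + 0))) = sqrt(-1/14833 + (-404 - 2)) = sqrt(-1/14833 - 406) = sqrt(-6022199/14833) = I*sqrt(89327277767)/14833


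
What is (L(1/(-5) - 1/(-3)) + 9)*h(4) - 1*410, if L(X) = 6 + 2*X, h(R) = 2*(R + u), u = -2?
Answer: -5234/15 ≈ -348.93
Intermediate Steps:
h(R) = -4 + 2*R (h(R) = 2*(R - 2) = 2*(-2 + R) = -4 + 2*R)
(L(1/(-5) - 1/(-3)) + 9)*h(4) - 1*410 = ((6 + 2*(1/(-5) - 1/(-3))) + 9)*(-4 + 2*4) - 1*410 = ((6 + 2*(1*(-⅕) - 1*(-⅓))) + 9)*(-4 + 8) - 410 = ((6 + 2*(-⅕ + ⅓)) + 9)*4 - 410 = ((6 + 2*(2/15)) + 9)*4 - 410 = ((6 + 4/15) + 9)*4 - 410 = (94/15 + 9)*4 - 410 = (229/15)*4 - 410 = 916/15 - 410 = -5234/15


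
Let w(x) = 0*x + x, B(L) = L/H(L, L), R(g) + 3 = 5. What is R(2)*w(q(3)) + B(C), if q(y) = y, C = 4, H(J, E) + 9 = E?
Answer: 26/5 ≈ 5.2000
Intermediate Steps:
H(J, E) = -9 + E
R(g) = 2 (R(g) = -3 + 5 = 2)
B(L) = L/(-9 + L)
w(x) = x (w(x) = 0 + x = x)
R(2)*w(q(3)) + B(C) = 2*3 + 4/(-9 + 4) = 6 + 4/(-5) = 6 + 4*(-⅕) = 6 - ⅘ = 26/5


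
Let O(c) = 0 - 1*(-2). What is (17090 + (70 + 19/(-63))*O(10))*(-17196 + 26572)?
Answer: 10177197952/63 ≈ 1.6154e+8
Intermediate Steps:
O(c) = 2 (O(c) = 0 + 2 = 2)
(17090 + (70 + 19/(-63))*O(10))*(-17196 + 26572) = (17090 + (70 + 19/(-63))*2)*(-17196 + 26572) = (17090 + (70 + 19*(-1/63))*2)*9376 = (17090 + (70 - 19/63)*2)*9376 = (17090 + (4391/63)*2)*9376 = (17090 + 8782/63)*9376 = (1085452/63)*9376 = 10177197952/63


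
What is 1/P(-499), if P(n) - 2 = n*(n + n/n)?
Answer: 1/248504 ≈ 4.0241e-6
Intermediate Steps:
P(n) = 2 + n*(1 + n) (P(n) = 2 + n*(n + n/n) = 2 + n*(n + 1) = 2 + n*(1 + n))
1/P(-499) = 1/(2 - 499 + (-499)²) = 1/(2 - 499 + 249001) = 1/248504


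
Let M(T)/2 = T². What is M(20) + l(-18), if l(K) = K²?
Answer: 1124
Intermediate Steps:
M(T) = 2*T²
M(20) + l(-18) = 2*20² + (-18)² = 2*400 + 324 = 800 + 324 = 1124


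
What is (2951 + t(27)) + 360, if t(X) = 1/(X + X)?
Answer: 178795/54 ≈ 3311.0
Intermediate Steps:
t(X) = 1/(2*X)
(2951 + t(27)) + 360 = (2951 + (½)/27) + 360 = (2951 + (½)*(1/27)) + 360 = (2951 + 1/54) + 360 = 159355/54 + 360 = 178795/54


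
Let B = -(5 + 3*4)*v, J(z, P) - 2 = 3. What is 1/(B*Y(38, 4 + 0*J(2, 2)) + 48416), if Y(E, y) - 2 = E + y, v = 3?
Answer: 1/46172 ≈ 2.1658e-5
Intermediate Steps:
J(z, P) = 5 (J(z, P) = 2 + 3 = 5)
B = -51 (B = -(5 + 3*4)*3 = -(5 + 12)*3 = -17*3 = -1*51 = -51)
Y(E, y) = 2 + E + y (Y(E, y) = 2 + (E + y) = 2 + E + y)
1/(B*Y(38, 4 + 0*J(2, 2)) + 48416) = 1/(-51*(2 + 38 + (4 + 0*5)) + 48416) = 1/(-51*(2 + 38 + (4 + 0)) + 48416) = 1/(-51*(2 + 38 + 4) + 48416) = 1/(-51*44 + 48416) = 1/(-2244 + 48416) = 1/46172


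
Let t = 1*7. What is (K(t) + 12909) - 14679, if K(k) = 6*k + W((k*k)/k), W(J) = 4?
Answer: -1724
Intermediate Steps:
t = 7
K(k) = 4 + 6*k (K(k) = 6*k + 4 = 4 + 6*k)
(K(t) + 12909) - 14679 = ((4 + 6*7) + 12909) - 14679 = ((4 + 42) + 12909) - 14679 = (46 + 12909) - 14679 = 12955 - 14679 = -1724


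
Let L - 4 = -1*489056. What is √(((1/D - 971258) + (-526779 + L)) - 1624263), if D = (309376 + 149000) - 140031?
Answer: I*√365987192344693455/318345 ≈ 1900.4*I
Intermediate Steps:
D = 318345 (D = 458376 - 140031 = 318345)
L = -489052 (L = 4 - 1*489056 = 4 - 489056 = -489052)
√(((1/D - 971258) + (-526779 + L)) - 1624263) = √(((1/318345 - 971258) + (-526779 - 489052)) - 1624263) = √(((1/318345 - 971258) - 1015831) - 1624263) = √((-309195128009/318345 - 1015831) - 1624263) = √(-632579847704/318345 - 1624263) = √(-1149655852439/318345) = I*√365987192344693455/318345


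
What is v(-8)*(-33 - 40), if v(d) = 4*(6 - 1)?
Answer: -1460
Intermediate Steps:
v(d) = 20 (v(d) = 4*5 = 20)
v(-8)*(-33 - 40) = 20*(-33 - 40) = 20*(-73) = -1460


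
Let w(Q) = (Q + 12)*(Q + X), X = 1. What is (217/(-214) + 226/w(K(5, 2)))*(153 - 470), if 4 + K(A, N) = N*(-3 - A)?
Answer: -1218865/8132 ≈ -149.89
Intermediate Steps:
K(A, N) = -4 + N*(-3 - A)
w(Q) = (1 + Q)*(12 + Q) (w(Q) = (Q + 12)*(Q + 1) = (12 + Q)*(1 + Q) = (1 + Q)*(12 + Q))
(217/(-214) + 226/w(K(5, 2)))*(153 - 470) = (217/(-214) + 226/(12 + (-4 - 3*2 - 1*5*2)² + 13*(-4 - 3*2 - 1*5*2)))*(153 - 470) = (217*(-1/214) + 226/(12 + (-4 - 6 - 10)² + 13*(-4 - 6 - 10)))*(-317) = (-217/214 + 226/(12 + (-20)² + 13*(-20)))*(-317) = (-217/214 + 226/(12 + 400 - 260))*(-317) = (-217/214 + 226/152)*(-317) = (-217/214 + 226*(1/152))*(-317) = (-217/214 + 113/76)*(-317) = (3845/8132)*(-317) = -1218865/8132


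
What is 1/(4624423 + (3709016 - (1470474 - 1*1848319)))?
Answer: 1/8711284 ≈ 1.1479e-7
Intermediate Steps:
1/(4624423 + (3709016 - (1470474 - 1*1848319))) = 1/(4624423 + (3709016 - (1470474 - 1848319))) = 1/(4624423 + (3709016 - 1*(-377845))) = 1/(4624423 + (3709016 + 377845)) = 1/(4624423 + 4086861) = 1/8711284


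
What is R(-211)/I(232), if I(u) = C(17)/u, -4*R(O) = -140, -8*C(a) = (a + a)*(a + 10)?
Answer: -32480/459 ≈ -70.763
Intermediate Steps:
C(a) = -a*(10 + a)/4 (C(a) = -(a + a)*(a + 10)/8 = -2*a*(10 + a)/8 = -a*(10 + a)/4)
R(O) = 35 (R(O) = -1/4*(-140) = 35)
I(u) = -459/(4*u) (I(u) = (-1/4*17*(10 + 17))/u = (-1/4*17*27)/u = -459/(4*u))
R(-211)/I(232) = 35/((-459/4/232)) = 35/((-459/4*1/232)) = 35/(-459/928) = 35*(-928/459) = -32480/459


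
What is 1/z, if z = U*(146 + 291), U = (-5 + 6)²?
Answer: 1/437 ≈ 0.0022883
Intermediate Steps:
U = 1 (U = 1² = 1)
z = 437 (z = 1*(146 + 291) = 1*437 = 437)
1/z = 1/437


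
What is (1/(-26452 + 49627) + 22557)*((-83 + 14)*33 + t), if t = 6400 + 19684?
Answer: 12445311038132/23175 ≈ 5.3701e+8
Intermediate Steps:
t = 26084
(1/(-26452 + 49627) + 22557)*((-83 + 14)*33 + t) = (1/(-26452 + 49627) + 22557)*((-83 + 14)*33 + 26084) = (1/23175 + 22557)*(-69*33 + 26084) = (1/23175 + 22557)*(-2277 + 26084) = (522758476/23175)*23807 = 12445311038132/23175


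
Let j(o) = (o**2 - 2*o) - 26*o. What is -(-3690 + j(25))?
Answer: 3765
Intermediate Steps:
j(o) = o**2 - 28*o
-(-3690 + j(25)) = -(-3690 + 25*(-28 + 25)) = -(-3690 + 25*(-3)) = -(-3690 - 75) = -1*(-3765) = 3765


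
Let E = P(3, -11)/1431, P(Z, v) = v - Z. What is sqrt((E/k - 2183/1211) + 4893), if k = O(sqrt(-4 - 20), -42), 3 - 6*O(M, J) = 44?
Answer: 2*sqrt(76208878566709441)/7894509 ≈ 69.937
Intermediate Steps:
O(M, J) = -41/6 (O(M, J) = 1/2 - 1/6*44 = 1/2 - 22/3 = -41/6)
k = -41/6 ≈ -6.8333
E = -14/1431 (E = (-11 - 1*3)/1431 = (-11 - 3)*(1/1431) = -14*1/1431 = -14/1431 ≈ -0.0097834)
sqrt((E/k - 2183/1211) + 4893) = sqrt((-14/(1431*(-41/6)) - 2183/1211) + 4893) = sqrt((-14/1431*(-6/41) - 2183*1/1211) + 4893) = sqrt((28/19557 - 2183/1211) + 4893) = sqrt(-42659023/23683527 + 4893) = sqrt(115840838588/23683527) = 2*sqrt(76208878566709441)/7894509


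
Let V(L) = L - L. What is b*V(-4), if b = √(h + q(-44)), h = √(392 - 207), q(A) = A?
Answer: 0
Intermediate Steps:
V(L) = 0
h = √185 ≈ 13.601
b = √(-44 + √185) (b = √(√185 - 44) = √(-44 + √185) ≈ 5.5135*I)
b*V(-4) = √(-44 + √185)*0 = 0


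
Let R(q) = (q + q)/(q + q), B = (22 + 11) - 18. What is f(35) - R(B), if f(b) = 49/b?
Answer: 2/5 ≈ 0.40000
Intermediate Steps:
B = 15 (B = 33 - 18 = 15)
R(q) = 1 (R(q) = (2*q)/((2*q)) = (2*q)*(1/(2*q)) = 1)
f(35) - R(B) = 49/35 - 1*1 = 49*(1/35) - 1 = 7/5 - 1 = 2/5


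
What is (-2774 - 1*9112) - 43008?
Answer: -54894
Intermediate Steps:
(-2774 - 1*9112) - 43008 = (-2774 - 9112) - 43008 = -11886 - 43008 = -54894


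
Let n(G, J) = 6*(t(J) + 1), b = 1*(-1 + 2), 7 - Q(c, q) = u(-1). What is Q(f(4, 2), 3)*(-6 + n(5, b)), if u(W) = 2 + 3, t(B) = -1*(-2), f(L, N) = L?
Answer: 24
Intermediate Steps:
t(B) = 2
u(W) = 5
Q(c, q) = 2 (Q(c, q) = 7 - 1*5 = 7 - 5 = 2)
b = 1 (b = 1*1 = 1)
n(G, J) = 18 (n(G, J) = 6*(2 + 1) = 6*3 = 18)
Q(f(4, 2), 3)*(-6 + n(5, b)) = 2*(-6 + 18) = 2*12 = 24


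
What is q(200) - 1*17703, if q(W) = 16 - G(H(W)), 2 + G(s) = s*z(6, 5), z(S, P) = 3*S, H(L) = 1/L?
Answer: -1768509/100 ≈ -17685.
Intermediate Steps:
H(L) = 1/L
G(s) = -2 + 18*s (G(s) = -2 + s*(3*6) = -2 + s*18 = -2 + 18*s)
q(W) = 18 - 18/W (q(W) = 16 - (-2 + 18/W) = 16 + (2 - 18/W) = 18 - 18/W)
q(200) - 1*17703 = (18 - 18/200) - 1*17703 = (18 - 18*1/200) - 17703 = (18 - 9/100) - 17703 = 1791/100 - 17703 = -1768509/100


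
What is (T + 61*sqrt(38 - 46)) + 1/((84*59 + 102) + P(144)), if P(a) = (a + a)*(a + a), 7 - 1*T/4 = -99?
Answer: 37312849/88002 + 122*I*sqrt(2) ≈ 424.0 + 172.53*I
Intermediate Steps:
T = 424 (T = 28 - 4*(-99) = 28 + 396 = 424)
P(a) = 4*a**2 (P(a) = (2*a)*(2*a) = 4*a**2)
(T + 61*sqrt(38 - 46)) + 1/((84*59 + 102) + P(144)) = (424 + 61*sqrt(38 - 46)) + 1/((84*59 + 102) + 4*144**2) = (424 + 61*sqrt(-8)) + 1/((4956 + 102) + 4*20736) = (424 + 61*(2*I*sqrt(2))) + 1/(5058 + 82944) = (424 + 122*I*sqrt(2)) + 1/88002 = 37312849/88002 + 122*I*sqrt(2)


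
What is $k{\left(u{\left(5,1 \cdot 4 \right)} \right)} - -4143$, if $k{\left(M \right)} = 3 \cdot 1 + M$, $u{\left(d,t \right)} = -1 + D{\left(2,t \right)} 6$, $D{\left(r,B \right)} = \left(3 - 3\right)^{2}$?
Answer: $4145$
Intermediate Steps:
$D{\left(r,B \right)} = 0$ ($D{\left(r,B \right)} = 0^{2} = 0$)
$u{\left(d,t \right)} = -1$ ($u{\left(d,t \right)} = -1 + 0 \cdot 6 = -1 + 0 = -1$)
$k{\left(M \right)} = 3 + M$
$k{\left(u{\left(5,1 \cdot 4 \right)} \right)} - -4143 = \left(3 - 1\right) - -4143 = 2 + 4143 = 4145$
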